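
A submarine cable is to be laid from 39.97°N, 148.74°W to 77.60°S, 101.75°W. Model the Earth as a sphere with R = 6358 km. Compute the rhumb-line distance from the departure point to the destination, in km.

13531 km

Δψ = ln[tan(π/4+φ₂/2)/tan(π/4+φ₁/2)] = -2.9820;  Δφ = -2.0520 rad,  Δλ = +0.8201 rad
q = Δφ/Δψ = 0.6881
d = R·√(Δφ² + q²Δλ²) = 6358·2.12818 = 13531 km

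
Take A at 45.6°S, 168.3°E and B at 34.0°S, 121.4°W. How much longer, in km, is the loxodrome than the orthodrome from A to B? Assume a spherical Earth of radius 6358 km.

171 km

Great circle: cos σ = sin φ₁ sin φ₂ + cos φ₁ cos φ₂ cos Δλ,  σ = 0.9335 rad → d_gc = 5934.9 km
Rhumb line: Δψ = +0.2646, q = Δφ/Δψ = 0.7651, d_rh = R√(Δφ²+q²Δλ²) = 6106.1 km
Excess = 6106.1 − 5934.9 = 171.2 ≈ 171 km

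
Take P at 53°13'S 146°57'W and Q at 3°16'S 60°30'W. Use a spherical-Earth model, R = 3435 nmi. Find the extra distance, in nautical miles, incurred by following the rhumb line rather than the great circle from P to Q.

Great circle: cos σ = sin φ₁ sin φ₂ + cos φ₁ cos φ₂ cos Δλ,  σ = 1.4880 rad → d_gc = 5111.4 nmi
Rhumb line: Δψ = +1.0441, q = Δφ/Δψ = 0.8350, d_rh = R√(Δφ²+q²Δλ²) = 5262.7 nmi
Excess = 5262.7 − 5111.4 = 151.3 ≈ 151 nmi

151 nmi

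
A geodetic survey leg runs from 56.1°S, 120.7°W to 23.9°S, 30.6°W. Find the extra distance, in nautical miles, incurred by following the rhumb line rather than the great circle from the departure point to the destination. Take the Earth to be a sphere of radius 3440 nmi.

223 nmi

Great circle: cos σ = sin φ₁ sin φ₂ + cos φ₁ cos φ₂ cos Δλ,  σ = 1.2288 rad → d_gc = 4227.02 nmi
Rhumb line: Δψ = +0.7584, q = Δφ/Δψ = 0.7410, d_rh = R√(Δφ²+q²Δλ²) = 4450.50 nmi
Excess = 4450.50 − 4227.02 = 223.48 ≈ 223 nmi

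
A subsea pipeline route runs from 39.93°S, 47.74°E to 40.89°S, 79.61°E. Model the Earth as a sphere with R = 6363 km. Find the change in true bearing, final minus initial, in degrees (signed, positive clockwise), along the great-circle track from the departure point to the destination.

At departure: θ₁ = atan2(sin Δλ cos φ₂, cos φ₁ sin φ₂ − sin φ₁ cos φ₂ cos Δλ) = 102.69°
At arrival: θ₂ = atan2(sin Δλ cos φ₁, −cos φ₂ sin φ₁ + sin φ₂ cos φ₁ cos Δλ) = 81.72°
Δθ = θ₂ − θ₁ = -21.0°

-21.0°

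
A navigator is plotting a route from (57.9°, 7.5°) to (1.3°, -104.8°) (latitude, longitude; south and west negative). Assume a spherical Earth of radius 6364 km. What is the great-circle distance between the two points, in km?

Haversine: a = sin²(Δφ/2)+cos φ₁ cos φ₂ sin²(Δλ/2) = 0.59119;  σ = 2·atan2(√a,√(1−a))
σ = 100.508° → d = Rσ = 6364·1.75419 = 11164 km

11164 km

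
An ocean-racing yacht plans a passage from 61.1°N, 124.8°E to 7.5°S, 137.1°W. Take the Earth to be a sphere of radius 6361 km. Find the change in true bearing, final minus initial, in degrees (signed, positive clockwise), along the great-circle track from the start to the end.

+64.3°

Initial bearing θ₁ = atan2(sin Δλ cos φ₂, cos φ₁ sin φ₂ − sin φ₁ cos φ₂ cos Δλ) = 86.55°
Final bearing θ₂ = (initial bearing from the destination back to the start) + 180° = 150.88°
Δθ = θ₂ − θ₁ = +64.3°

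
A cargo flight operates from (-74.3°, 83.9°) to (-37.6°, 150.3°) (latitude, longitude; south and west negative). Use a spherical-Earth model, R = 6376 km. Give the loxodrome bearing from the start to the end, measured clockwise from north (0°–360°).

42.3°

Δψ = ln[tan(π/4+φ₂/2)/tan(π/4+φ₁/2)] = +1.2723
Δλ = +1.1589 rad (taken the short way round)
course = atan2(Δλ, Δψ) = 42.33°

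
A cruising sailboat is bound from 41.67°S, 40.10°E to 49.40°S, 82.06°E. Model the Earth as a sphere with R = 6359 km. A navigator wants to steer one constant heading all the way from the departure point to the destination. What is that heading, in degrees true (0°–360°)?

Δψ = ln[tan(π/4+φ₂/2)/tan(π/4+φ₁/2)] = -0.1931
Δλ = +0.7323 rad (taken the short way round)
course = atan2(Δλ, Δψ) = 104.77°

104.8°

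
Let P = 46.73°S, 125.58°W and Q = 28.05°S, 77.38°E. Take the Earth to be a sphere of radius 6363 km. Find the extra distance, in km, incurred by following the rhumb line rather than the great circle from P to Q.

2507 km

Great circle: cos σ = sin φ₁ sin φ₂ + cos φ₁ cos φ₂ cos Δλ,  σ = 1.7871 rad → d_gc = 11371.2 km
Rhumb line: Δψ = +0.4144, q = Δφ/Δψ = 0.7868, d_rh = R√(Δφ²+q²Δλ²) = 13878.2 km
Excess = 13878.2 − 11371.2 = 2507.0 ≈ 2507 km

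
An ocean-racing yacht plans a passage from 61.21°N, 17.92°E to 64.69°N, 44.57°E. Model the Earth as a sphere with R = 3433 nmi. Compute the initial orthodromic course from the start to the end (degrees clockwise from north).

62.3°

θ = atan2( sin Δλ·cos φ₂ ,  cos φ₁ sin φ₂ − sin φ₁ cos φ₂ cos Δλ )
  = atan2(+0.1918, +0.1005) = 62.34°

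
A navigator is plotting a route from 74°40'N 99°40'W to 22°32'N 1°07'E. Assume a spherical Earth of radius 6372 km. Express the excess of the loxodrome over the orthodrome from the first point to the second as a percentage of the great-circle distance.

Great circle: σ = 1.2410 rad → d_gc = Rσ = 7907.4 km
Rhumb: Δφ = -0.9099, Δλ = +1.7590, Δψ = -1.6015, q = Δφ/Δψ = 0.5681 → d_rh = R√(Δφ²+q²Δλ²) = 8612.0 km
Excess = (8612.0 − 7907.4) / 7907.4 = 704.6 / 7907.4 = 8.91% ≈ 8.9%

8.9%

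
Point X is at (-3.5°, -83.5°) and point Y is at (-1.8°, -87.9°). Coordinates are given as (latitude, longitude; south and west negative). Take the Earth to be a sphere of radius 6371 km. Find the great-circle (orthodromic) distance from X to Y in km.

524 km

cos σ = sin φ₁ sin φ₂ + cos φ₁ cos φ₂ cos Δλ
      = sin(-3.50°)sin(-1.80°) + cos(-3.50°)cos(-1.80°)cos(-4.40°) = 0.9966
σ = 4.712° → d = Rσ = 6371·0.08225 = 524 km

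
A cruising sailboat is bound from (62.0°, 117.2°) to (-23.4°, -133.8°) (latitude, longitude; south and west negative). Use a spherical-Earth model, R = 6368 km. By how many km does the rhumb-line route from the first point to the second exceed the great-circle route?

502 km

Great circle: cos σ = sin φ₁ sin φ₂ + cos φ₁ cos φ₂ cos Δλ,  σ = 2.0840 rad → d_gc = 13270.7 km
Rhumb line: Δψ = -1.8092, q = Δφ/Δψ = 0.8238, d_rh = R√(Δφ²+q²Δλ²) = 13773.1 km
Excess = 13773.1 − 13270.7 = 502.4 ≈ 502 km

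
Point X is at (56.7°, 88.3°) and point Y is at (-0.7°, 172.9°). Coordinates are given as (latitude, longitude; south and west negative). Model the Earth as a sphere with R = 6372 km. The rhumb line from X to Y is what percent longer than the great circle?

2.9%

Great circle: σ = 1.5293 rad → d_gc = Rσ = 9744.9 km
Rhumb: Δφ = -1.0018, Δλ = +1.4765, Δψ = -1.2193, q = Δφ/Δψ = 0.8216 → d_rh = R√(Δφ²+q²Δλ²) = 10025.4 km
Excess = (10025.4 − 9744.9) / 9744.9 = 280.5 / 9744.9 = 2.88% ≈ 2.9%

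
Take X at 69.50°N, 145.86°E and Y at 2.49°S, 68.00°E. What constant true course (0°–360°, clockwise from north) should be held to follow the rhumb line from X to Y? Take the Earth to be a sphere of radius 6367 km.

Meridional parts: M(φ₁)=+1.7102, M(φ₂)=-0.0435 → ΔM = -1.7537;  Δλ = -1.3589 rad
tan C = Δλ / ΔM = +0.7749 → C = 217.77°

217.8°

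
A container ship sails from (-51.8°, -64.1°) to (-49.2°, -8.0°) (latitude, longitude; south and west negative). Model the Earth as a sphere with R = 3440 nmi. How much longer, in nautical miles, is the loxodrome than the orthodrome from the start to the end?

Great circle: cos σ = sin φ₁ sin φ₂ + cos φ₁ cos φ₂ cos Δλ,  σ = 0.6089 rad → d_gc = 2094.7 nmi
Rhumb line: Δψ = +0.0714, q = Δφ/Δψ = 0.6359, d_rh = R√(Δφ²+q²Δλ²) = 2147.4 nmi
Excess = 2147.4 − 2094.7 = 52.7 ≈ 53 nmi

53 nmi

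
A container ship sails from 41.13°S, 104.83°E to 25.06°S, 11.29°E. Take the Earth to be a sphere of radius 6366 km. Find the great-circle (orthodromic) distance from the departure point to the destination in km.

cos σ = sin φ₁ sin φ₂ + cos φ₁ cos φ₂ cos Δλ
      = sin(-41.13°)sin(-25.06°) + cos(-41.13°)cos(-25.06°)cos(-93.54°) = 0.2365
σ = 76.321° → d = Rσ = 6366·1.33205 = 8480 km

8480 km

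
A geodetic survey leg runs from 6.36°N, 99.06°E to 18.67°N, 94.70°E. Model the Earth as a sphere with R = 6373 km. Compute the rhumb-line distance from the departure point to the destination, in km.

Δψ = ln[tan(π/4+φ₂/2)/tan(π/4+φ₁/2)] = +0.2205;  Δφ = +0.2149 rad,  Δλ = -0.0761 rad
q = Δφ/Δψ = 0.9742
d = R·√(Δφ² + q²Δλ²) = 6373·0.22728 = 1448 km

1448 km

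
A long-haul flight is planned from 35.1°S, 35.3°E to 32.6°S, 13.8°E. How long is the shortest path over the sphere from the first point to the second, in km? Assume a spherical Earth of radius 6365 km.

Haversine: a = sin²(Δφ/2)+cos φ₁ cos φ₂ sin²(Δλ/2) = 0.02446;  σ = 2·atan2(√a,√(1−a))
σ = 17.994° → d = Rσ = 6365·0.31406 = 1999 km

1999 km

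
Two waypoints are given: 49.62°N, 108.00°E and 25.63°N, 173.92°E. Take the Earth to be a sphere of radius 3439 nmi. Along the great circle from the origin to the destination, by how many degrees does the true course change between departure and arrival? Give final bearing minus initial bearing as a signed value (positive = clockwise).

At departure: θ₁ = atan2(sin Δλ cos φ₂, cos φ₁ sin φ₂ − sin φ₁ cos φ₂ cos Δλ) = 90.00°
At arrival: θ₂ = atan2(sin Δλ cos φ₁, −cos φ₂ sin φ₁ + sin φ₂ cos φ₁ cos Δλ) = 134.06°
Δθ = θ₂ − θ₁ = +44.1°

+44.1°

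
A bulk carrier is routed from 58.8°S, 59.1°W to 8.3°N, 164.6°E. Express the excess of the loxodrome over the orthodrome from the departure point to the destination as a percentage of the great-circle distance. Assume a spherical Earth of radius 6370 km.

Great circle: σ = 2.0876 rad → d_gc = Rσ = 13297.8 km
Rhumb: Δφ = +1.1711, Δλ = -2.3789, Δψ = +1.4212, q = Δφ/Δψ = 0.8240 → d_rh = R√(Δφ²+q²Δλ²) = 14545.8 km
Excess = (14545.8 − 13297.8) / 13297.8 = 1248.0 / 13297.8 = 9.39% ≈ 9.4%

9.4%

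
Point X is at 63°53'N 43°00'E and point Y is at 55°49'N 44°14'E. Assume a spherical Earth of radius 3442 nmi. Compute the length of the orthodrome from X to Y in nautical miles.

486 nmi

Haversine: a = sin²(Δφ/2)+cos φ₁ cos φ₂ sin²(Δλ/2) = 0.00498;  σ = 2·atan2(√a,√(1−a))
σ = 8.090° → d = Rσ = 3442·0.14120 = 486 nmi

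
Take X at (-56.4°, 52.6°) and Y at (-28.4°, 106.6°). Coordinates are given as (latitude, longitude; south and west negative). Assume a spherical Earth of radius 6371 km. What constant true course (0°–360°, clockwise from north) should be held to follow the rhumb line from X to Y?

54.2°

Δψ = ln[tan(π/4+φ₂/2)/tan(π/4+φ₁/2)] = +0.6803
Δλ = +0.9425 rad (taken the short way round)
course = atan2(Δλ, Δψ) = 54.18°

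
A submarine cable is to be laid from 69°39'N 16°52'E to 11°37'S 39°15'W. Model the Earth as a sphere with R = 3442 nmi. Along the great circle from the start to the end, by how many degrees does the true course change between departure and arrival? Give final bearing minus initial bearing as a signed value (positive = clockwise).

At departure: θ₁ = atan2(sin Δλ cos φ₂, cos φ₁ sin φ₂ − sin φ₁ cos φ₂ cos Δλ) = 234.41°
At arrival: θ₂ = atan2(sin Δλ cos φ₁, −cos φ₂ sin φ₁ + sin φ₂ cos φ₁ cos Δλ) = 196.78°
Δθ = θ₂ − θ₁ = -37.6°

-37.6°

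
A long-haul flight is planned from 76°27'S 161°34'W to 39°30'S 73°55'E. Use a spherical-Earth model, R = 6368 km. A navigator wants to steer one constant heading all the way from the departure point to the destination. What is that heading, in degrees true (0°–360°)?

Δψ = ln[tan(π/4+φ₂/2)/tan(π/4+φ₁/2)] = +1.3788
Δλ = -2.1732 rad (taken the short way round)
course = atan2(Δλ, Δψ) = 302.39°

302.4°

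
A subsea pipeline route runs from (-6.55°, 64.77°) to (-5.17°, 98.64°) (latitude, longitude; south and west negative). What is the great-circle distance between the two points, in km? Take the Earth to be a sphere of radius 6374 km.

cos σ = sin φ₁ sin φ₂ + cos φ₁ cos φ₂ cos Δλ
      = sin(-6.55°)sin(-5.17°) + cos(-6.55°)cos(-5.17°)cos(33.87°) = 0.8318
σ = 33.715° → d = Rσ = 6374·0.58844 = 3751 km

3751 km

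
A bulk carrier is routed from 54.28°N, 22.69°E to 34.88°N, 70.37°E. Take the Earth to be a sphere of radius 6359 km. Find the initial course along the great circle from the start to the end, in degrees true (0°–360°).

θ = atan2( sin Δλ·cos φ₂ ,  cos φ₁ sin φ₂ − sin φ₁ cos φ₂ cos Δλ )
  = atan2(+0.6066, -0.1146) = 100.69°

100.7°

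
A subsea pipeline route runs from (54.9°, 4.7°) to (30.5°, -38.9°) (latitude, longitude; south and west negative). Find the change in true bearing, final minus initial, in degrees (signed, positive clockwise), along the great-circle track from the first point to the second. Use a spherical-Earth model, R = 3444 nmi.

-31.0°

At departure: θ₁ = atan2(sin Δλ cos φ₂, cos φ₁ sin φ₂ − sin φ₁ cos φ₂ cos Δλ) = 249.80°
At arrival: θ₂ = atan2(sin Δλ cos φ₁, −cos φ₂ sin φ₁ + sin φ₂ cos φ₁ cos Δλ) = 218.78°
Δθ = θ₂ − θ₁ = -31.0°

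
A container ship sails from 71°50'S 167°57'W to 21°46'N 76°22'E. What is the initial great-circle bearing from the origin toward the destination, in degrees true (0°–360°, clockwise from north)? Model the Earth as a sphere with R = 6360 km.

θ = atan2( sin Δλ·cos φ₂ ,  cos φ₁ sin φ₂ − sin φ₁ cos φ₂ cos Δλ )
  = atan2(-0.8369, -0.2668) = 252.32°

252.3°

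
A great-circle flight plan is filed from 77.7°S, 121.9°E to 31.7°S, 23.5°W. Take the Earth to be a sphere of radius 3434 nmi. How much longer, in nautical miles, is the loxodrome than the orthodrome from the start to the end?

957 nmi

Great circle: cos σ = sin φ₁ sin φ₂ + cos φ₁ cos φ₂ cos Δλ,  σ = 1.1980 rad → d_gc = 4113.9 nmi
Rhumb line: Δψ = +1.6441, q = Δφ/Δψ = 0.4883, d_rh = R√(Δφ²+q²Δλ²) = 5070.6 nmi
Excess = 5070.6 − 4113.9 = 956.7 ≈ 957 nmi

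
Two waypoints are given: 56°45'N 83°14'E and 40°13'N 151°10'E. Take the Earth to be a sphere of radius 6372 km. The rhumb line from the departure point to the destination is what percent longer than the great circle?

Great circle: σ = 0.7992 rad → d_gc = Rσ = 5092.6 km
Rhumb: Δφ = -0.2886, Δλ = +1.1857, Δψ = -0.4408, q = Δφ/Δψ = 0.6546 → d_rh = R√(Δφ²+q²Δλ²) = 5276.1 km
Excess = (5276.1 − 5092.6) / 5092.6 = 183.5 / 5092.6 = 3.60% ≈ 3.6%

3.6%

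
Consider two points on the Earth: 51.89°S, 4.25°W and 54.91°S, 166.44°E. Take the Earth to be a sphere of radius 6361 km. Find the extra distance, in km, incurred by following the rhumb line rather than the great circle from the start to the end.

3202 km

Great circle: cos σ = sin φ₁ sin φ₂ + cos φ₁ cos φ₂ cos Δλ,  σ = 1.2727 rad → d_gc = 8095.6 km
Rhumb line: Δψ = -0.0885, q = Δφ/Δψ = 0.5959, d_rh = R√(Δφ²+q²Δλ²) = 11297.4 km
Excess = 11297.4 − 8095.6 = 3201.8 ≈ 3202 km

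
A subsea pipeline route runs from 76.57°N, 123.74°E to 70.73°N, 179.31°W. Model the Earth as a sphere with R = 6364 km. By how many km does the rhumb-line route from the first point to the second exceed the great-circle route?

Great circle: cos σ = sin φ₁ sin φ₂ + cos φ₁ cos φ₂ cos Δλ,  σ = 0.2839 rad → d_gc = 1806.9 km
Rhumb line: Δψ = -0.3660, q = Δφ/Δψ = 0.2785, d_rh = R√(Δφ²+q²Δλ²) = 1877.5 km
Excess = 1877.5 − 1806.9 = 70.6 ≈ 71 km

71 km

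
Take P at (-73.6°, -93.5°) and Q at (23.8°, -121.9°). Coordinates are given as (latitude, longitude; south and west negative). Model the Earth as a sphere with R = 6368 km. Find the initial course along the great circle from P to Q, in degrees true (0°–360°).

θ = atan2( sin Δλ·cos φ₂ ,  cos φ₁ sin φ₂ − sin φ₁ cos φ₂ cos Δλ )
  = atan2(-0.4352, +0.8860) = 333.84°

333.8°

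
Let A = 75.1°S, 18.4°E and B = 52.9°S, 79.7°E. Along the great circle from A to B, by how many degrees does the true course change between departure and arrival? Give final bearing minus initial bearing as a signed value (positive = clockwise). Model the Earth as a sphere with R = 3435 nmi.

At departure: θ₁ = atan2(sin Δλ cos φ₂, cos φ₁ sin φ₂ − sin φ₁ cos φ₂ cos Δλ) = 81.95°
At arrival: θ₂ = atan2(sin Δλ cos φ₁, −cos φ₂ sin φ₁ + sin φ₂ cos φ₁ cos Δλ) = 24.97°
Δθ = θ₂ − θ₁ = -57.0°

-57.0°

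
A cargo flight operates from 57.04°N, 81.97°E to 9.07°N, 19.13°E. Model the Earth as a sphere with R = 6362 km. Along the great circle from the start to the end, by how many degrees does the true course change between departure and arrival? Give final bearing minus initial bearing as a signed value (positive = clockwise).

-40.1°

Initial bearing θ₁ = atan2(sin Δλ cos φ₂, cos φ₁ sin φ₂ − sin φ₁ cos φ₂ cos Δλ) = 251.59°
Final bearing θ₂ = (initial bearing from the destination back to the start) + 180° = 211.52°
Δθ = θ₂ − θ₁ = -40.1°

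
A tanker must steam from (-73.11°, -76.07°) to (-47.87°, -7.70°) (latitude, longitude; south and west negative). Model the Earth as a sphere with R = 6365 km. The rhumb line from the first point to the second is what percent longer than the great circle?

Great circle: σ = 0.6738 rad → d_gc = Rσ = 4288.5 km
Rhumb: Δφ = +0.4405, Δλ = +1.1933, Δψ = +0.9533, q = Δφ/Δψ = 0.4621 → d_rh = R√(Δφ²+q²Δλ²) = 4492.3 km
Excess = (4492.3 − 4288.5) / 4288.5 = 203.8 / 4288.5 = 4.752% ≈ 4.8%

4.8%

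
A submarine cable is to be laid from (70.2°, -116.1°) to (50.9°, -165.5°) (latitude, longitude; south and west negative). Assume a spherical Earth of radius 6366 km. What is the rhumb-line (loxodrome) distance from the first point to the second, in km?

3372 km

Rhumb course C = atan2(Δλ, Δψ) with Δψ = ln[tan(π/4+φ₂/2)/tan(π/4+φ₁/2)] = -0.7103, Δλ = -0.8622 → C = 230.52°
d = R·|Δφ| / |cos C| = 6366·0.33685 / 0.63585 = 3372 km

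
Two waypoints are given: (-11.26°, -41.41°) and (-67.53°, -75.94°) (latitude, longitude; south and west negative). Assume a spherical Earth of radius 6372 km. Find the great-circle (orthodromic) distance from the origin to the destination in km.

cos σ = sin φ₁ sin φ₂ + cos φ₁ cos φ₂ cos Δλ
      = sin(-11.26°)sin(-67.53°) + cos(-11.26°)cos(-67.53°)cos(-34.53°) = 0.4892
σ = 60.709° → d = Rσ = 6372·1.05957 = 6752 km

6752 km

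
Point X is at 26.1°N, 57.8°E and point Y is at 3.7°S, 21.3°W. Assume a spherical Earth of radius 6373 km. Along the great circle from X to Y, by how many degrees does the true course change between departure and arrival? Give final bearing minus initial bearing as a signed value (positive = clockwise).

At departure: θ₁ = atan2(sin Δλ cos φ₂, cos φ₁ sin φ₂ − sin φ₁ cos φ₂ cos Δλ) = 261.81°
At arrival: θ₂ = atan2(sin Δλ cos φ₁, −cos φ₂ sin φ₁ + sin φ₂ cos φ₁ cos Δλ) = 242.97°
Δθ = θ₂ − θ₁ = -18.8°

-18.8°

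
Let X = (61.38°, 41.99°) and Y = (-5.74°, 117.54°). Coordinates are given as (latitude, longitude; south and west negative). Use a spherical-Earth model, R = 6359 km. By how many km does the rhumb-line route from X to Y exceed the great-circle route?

227 km

Great circle: cos σ = sin φ₁ sin φ₂ + cos φ₁ cos φ₂ cos Δλ,  σ = 1.5397 rad → d_gc = 9790.7 km
Rhumb line: Δψ = -1.4665, q = Δφ/Δψ = 0.7988, d_rh = R√(Δφ²+q²Δλ²) = 10017.8 km
Excess = 10017.8 − 9790.7 = 227.1 ≈ 227 km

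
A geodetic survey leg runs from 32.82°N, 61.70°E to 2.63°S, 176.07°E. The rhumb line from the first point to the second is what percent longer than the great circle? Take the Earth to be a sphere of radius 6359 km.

2.0%

Great circle: σ = 1.9512 rad → d_gc = Rσ = 12407.5 km
Rhumb: Δφ = -0.6187, Δλ = +1.9961, Δψ = -0.6529, q = Δφ/Δψ = 0.9476 → d_rh = R√(Δφ²+q²Δλ²) = 12655.9 km
Excess = (12655.9 − 12407.5) / 12407.5 = 248.4 / 12407.5 = 2.00% ≈ 2.0%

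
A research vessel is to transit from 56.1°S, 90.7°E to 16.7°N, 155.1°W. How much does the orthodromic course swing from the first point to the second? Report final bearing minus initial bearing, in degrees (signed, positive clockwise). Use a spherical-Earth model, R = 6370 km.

-65.8°

Initial bearing θ₁ = atan2(sin Δλ cos φ₂, cos φ₁ sin φ₂ − sin φ₁ cos φ₂ cos Δλ) = 100.73°
Final bearing θ₂ = (initial bearing from the destination back to the start) + 180° = 34.90°
Δθ = θ₂ − θ₁ = -65.8°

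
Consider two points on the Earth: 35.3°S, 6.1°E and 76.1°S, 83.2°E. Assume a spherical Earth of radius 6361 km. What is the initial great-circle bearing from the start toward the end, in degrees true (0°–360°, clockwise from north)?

θ = atan2( sin Δλ·cos φ₂ ,  cos φ₁ sin φ₂ − sin φ₁ cos φ₂ cos Δλ )
  = atan2(+0.2342, -0.7612) = 162.90°

162.9°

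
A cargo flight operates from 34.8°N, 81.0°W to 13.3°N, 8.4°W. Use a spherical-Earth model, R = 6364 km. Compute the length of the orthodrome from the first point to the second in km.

cos σ = sin φ₁ sin φ₂ + cos φ₁ cos φ₂ cos Δλ
      = sin(34.80°)sin(13.30°) + cos(34.80°)cos(13.30°)cos(72.60°) = 0.3703
σ = 68.268° → d = Rσ = 6364·1.19150 = 7583 km

7583 km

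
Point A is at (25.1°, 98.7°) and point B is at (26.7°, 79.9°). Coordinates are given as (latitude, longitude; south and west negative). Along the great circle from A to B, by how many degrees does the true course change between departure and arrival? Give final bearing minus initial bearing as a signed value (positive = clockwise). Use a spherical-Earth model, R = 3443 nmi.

-8.3°

Initial bearing θ₁ = atan2(sin Δλ cos φ₂, cos φ₁ sin φ₂ − sin φ₁ cos φ₂ cos Δλ) = 279.49°
Final bearing θ₂ = (initial bearing from the destination back to the start) + 180° = 271.22°
Δθ = θ₂ − θ₁ = -8.3°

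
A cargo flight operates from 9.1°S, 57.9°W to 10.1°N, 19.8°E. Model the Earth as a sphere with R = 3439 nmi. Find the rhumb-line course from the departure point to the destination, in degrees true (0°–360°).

Meridional parts: M(φ₁)=-0.1595, M(φ₂)=+0.1772 → ΔM = +0.3367;  Δλ = +1.3561 rad
tan C = Δλ / ΔM = +4.0277 → C = 76.06°

76.1°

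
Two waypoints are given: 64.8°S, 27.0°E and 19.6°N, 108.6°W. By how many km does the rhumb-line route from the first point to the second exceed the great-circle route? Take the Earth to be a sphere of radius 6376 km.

1225 km

Great circle: cos σ = sin φ₁ sin φ₂ + cos φ₁ cos φ₂ cos Δλ,  σ = 2.2020 rad → d_gc = 14039.9 km
Rhumb line: Δψ = +1.8472, q = Δφ/Δψ = 0.7975, d_rh = R√(Δφ²+q²Δλ²) = 15265.0 km
Excess = 15265.0 − 14039.9 = 1225.1 ≈ 1225 km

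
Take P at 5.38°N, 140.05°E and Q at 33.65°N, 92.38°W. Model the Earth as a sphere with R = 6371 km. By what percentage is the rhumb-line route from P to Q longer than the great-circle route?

Great circle: σ = 2.0413 rad → d_gc = Rσ = 13005.4 km
Rhumb: Δφ = +0.4934, Δλ = +2.2265, Δψ = +0.5303, q = Δφ/Δψ = 0.9305 → d_rh = R√(Δφ²+q²Δλ²) = 13568.2 km
Excess = (13568.2 − 13005.4) / 13005.4 = 562.8 / 13005.4 = 4.33% ≈ 4.3%

4.3%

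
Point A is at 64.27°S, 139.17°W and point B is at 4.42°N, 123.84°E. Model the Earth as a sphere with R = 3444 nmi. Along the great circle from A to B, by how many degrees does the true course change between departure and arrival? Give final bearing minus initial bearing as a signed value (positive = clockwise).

Initial bearing θ₁ = atan2(sin Δλ cos φ₂, cos φ₁ sin φ₂ − sin φ₁ cos φ₂ cos Δλ) = 265.62°
Final bearing θ₂ = (initial bearing from the destination back to the start) + 180° = 334.27°
Δθ = θ₂ − θ₁ = +68.7°

+68.7°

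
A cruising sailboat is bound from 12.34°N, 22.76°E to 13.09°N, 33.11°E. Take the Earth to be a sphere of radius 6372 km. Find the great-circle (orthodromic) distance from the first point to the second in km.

1126 km

cos σ = sin φ₁ sin φ₂ + cos φ₁ cos φ₂ cos Δλ
      = sin(12.34°)sin(13.09°) + cos(12.34°)cos(13.09°)cos(10.35°) = 0.9844
σ = 10.123° → d = Rσ = 6372·0.17668 = 1126 km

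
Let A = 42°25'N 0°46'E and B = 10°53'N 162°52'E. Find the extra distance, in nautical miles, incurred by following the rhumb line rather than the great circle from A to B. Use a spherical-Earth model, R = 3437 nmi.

Great circle: cos σ = sin φ₁ sin φ₂ + cos φ₁ cos φ₂ cos Δλ,  σ = 2.1682 rad → d_gc = 7452.25 nmi
Rhumb line: Δψ = -0.6279, q = Δφ/Δψ = 0.8765, d_rh = R√(Δφ²+q²Δλ²) = 8730.70 nmi
Excess = 8730.70 − 7452.25 = 1278.45 ≈ 1278 nmi

1278 nmi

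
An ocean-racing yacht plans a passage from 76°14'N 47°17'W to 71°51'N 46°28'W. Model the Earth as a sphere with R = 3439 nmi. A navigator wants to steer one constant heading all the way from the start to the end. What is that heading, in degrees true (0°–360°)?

Δψ = ln[tan(π/4+φ₂/2)/tan(π/4+φ₁/2)] = -0.2800
Δλ = +0.0143 rad (taken the short way round)
course = atan2(Δλ, Δψ) = 177.09°

177.1°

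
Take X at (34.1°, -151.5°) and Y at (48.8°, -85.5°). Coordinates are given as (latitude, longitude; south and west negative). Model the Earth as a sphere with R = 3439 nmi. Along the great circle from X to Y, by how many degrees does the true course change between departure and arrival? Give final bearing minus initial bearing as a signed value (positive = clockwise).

At departure: θ₁ = atan2(sin Δλ cos φ₂, cos φ₁ sin φ₂ − sin φ₁ cos φ₂ cos Δλ) = 51.84°
At arrival: θ₂ = atan2(sin Δλ cos φ₁, −cos φ₂ sin φ₁ + sin φ₂ cos φ₁ cos Δλ) = 98.71°
Δθ = θ₂ − θ₁ = +46.9°

+46.9°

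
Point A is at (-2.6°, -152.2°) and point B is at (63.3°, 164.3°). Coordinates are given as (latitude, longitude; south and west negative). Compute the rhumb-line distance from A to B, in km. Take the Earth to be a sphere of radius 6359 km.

Δψ = ln[tan(π/4+φ₂/2)/tan(π/4+φ₁/2)] = +1.4838;  Δφ = +1.1502 rad,  Δλ = -0.7592 rad
q = Δφ/Δψ = 0.7752
d = R·√(Δφ² + q²Δλ²) = 6359·1.29200 = 8216 km

8216 km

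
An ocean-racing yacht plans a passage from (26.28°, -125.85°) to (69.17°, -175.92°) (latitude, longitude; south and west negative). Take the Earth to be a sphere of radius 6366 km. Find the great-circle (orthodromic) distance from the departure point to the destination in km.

5755 km

cos σ = sin φ₁ sin φ₂ + cos φ₁ cos φ₂ cos Δλ
      = sin(26.28°)sin(69.17°) + cos(26.28°)cos(69.17°)cos(-50.07°) = 0.6185
σ = 51.796° → d = Rσ = 6366·0.90400 = 5755 km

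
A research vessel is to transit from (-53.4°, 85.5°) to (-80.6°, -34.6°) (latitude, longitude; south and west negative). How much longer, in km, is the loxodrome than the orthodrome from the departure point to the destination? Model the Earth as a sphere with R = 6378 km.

799 km

Great circle: cos σ = sin φ₁ sin φ₂ + cos φ₁ cos φ₂ cos Δλ,  σ = 0.7330 rad → d_gc = 4674.8 km
Rhumb line: Δψ = -1.3919, q = Δφ/Δψ = 0.3411, d_rh = R√(Δφ²+q²Δλ²) = 5473.4 km
Excess = 5473.4 − 4674.8 = 798.6 ≈ 799 km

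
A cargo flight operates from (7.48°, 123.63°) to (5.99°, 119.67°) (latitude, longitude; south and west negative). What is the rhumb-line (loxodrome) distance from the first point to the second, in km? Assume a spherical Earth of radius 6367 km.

Rhumb course C = atan2(Δλ, Δψ) with Δψ = ln[tan(π/4+φ₂/2)/tan(π/4+φ₁/2)] = -0.0262, Δλ = -0.0691 → C = 249.25°
d = R·|Δφ| / |cos C| = 6367·0.02601 / 0.35431 = 467 km

467 km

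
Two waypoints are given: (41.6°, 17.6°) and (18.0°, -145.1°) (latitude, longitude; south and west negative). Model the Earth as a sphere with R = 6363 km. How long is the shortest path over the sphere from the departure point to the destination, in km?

cos σ = sin φ₁ sin φ₂ + cos φ₁ cos φ₂ cos Δλ
      = sin(41.60°)sin(18.00°) + cos(41.60°)cos(18.00°)cos(-162.70°) = -0.4739
σ = 118.285° → d = Rσ = 6363·2.06447 = 13136 km

13136 km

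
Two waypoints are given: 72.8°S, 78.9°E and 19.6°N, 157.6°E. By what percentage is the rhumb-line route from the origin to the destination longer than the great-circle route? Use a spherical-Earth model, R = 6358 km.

2.8%

Great circle: σ = 1.8399 rad → d_gc = Rσ = 11698.1 km
Rhumb: Δφ = +1.6127, Δλ = +1.3736, Δψ = +2.2379, q = Δφ/Δψ = 0.7206 → d_rh = R√(Δφ²+q²Δλ²) = 12030.8 km
Excess = (12030.8 − 11698.1) / 11698.1 = 332.7 / 11698.1 = 2.84% ≈ 2.8%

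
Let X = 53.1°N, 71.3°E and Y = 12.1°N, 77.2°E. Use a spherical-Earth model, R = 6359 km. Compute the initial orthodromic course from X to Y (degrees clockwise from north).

N = sin Δλ·cos φ₂ = +0.1005;  D = cos φ₁ sin φ₂ − sin φ₁ cos φ₂ cos Δλ = -0.6519
initial course = atan2(N, D) = 171.24°

171.2°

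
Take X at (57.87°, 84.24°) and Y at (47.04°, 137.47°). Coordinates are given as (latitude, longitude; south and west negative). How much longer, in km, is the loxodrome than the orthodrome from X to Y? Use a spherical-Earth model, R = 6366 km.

88 km

Great circle: cos σ = sin φ₁ sin φ₂ + cos φ₁ cos φ₂ cos Δλ,  σ = 0.5796 rad → d_gc = 3689.5 km
Rhumb line: Δψ = -0.3122, q = Δφ/Δψ = 0.6054, d_rh = R√(Δφ²+q²Δλ²) = 3777.2 km
Excess = 3777.2 − 3689.5 = 87.7 ≈ 88 km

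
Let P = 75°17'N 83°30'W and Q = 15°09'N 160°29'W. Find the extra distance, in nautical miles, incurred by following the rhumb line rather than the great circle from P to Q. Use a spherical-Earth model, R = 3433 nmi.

Great circle: cos σ = sin φ₁ sin φ₂ + cos φ₁ cos φ₂ cos Δλ,  σ = 1.2577 rad → d_gc = 4317.7 nmi
Rhumb line: Δψ = -1.7793, q = Δφ/Δψ = 0.5898, d_rh = R√(Δφ²+q²Δλ²) = 4514.9 nmi
Excess = 4514.9 − 4317.7 = 197.2 ≈ 197 nmi

197 nmi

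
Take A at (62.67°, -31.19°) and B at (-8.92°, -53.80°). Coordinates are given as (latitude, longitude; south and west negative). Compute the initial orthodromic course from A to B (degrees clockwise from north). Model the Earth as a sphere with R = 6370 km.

203.3°

θ = atan2( sin Δλ·cos φ₂ ,  cos φ₁ sin φ₂ − sin φ₁ cos φ₂ cos Δλ )
  = atan2(-0.3798, -0.8814) = 203.31°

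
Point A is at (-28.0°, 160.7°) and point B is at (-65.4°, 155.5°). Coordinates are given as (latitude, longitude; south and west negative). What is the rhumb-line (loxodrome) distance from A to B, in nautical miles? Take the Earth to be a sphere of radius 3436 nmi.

Δψ = ln[tan(π/4+φ₂/2)/tan(π/4+φ₁/2)] = -1.0137;  Δφ = -0.6528 rad,  Δλ = -0.0908 rad
q = Δφ/Δψ = 0.6439
d = R·√(Δφ² + q²Δλ²) = 3436·0.65536 = 2252 nmi

2252 nmi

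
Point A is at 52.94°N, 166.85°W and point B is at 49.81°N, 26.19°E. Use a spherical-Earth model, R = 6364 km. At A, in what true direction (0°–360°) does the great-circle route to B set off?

N = sin Δλ·cos φ₂ = -0.1456;  D = cos φ₁ sin φ₂ − sin φ₁ cos φ₂ cos Δλ = +0.9621
initial course = atan2(N, D) = 351.39°

351.4°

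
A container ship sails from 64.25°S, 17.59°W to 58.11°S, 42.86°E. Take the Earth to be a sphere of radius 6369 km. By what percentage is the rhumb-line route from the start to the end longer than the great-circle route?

3.7%

Great circle: σ = 0.4992 rad → d_gc = Rσ = 3179.7 km
Rhumb: Δφ = +0.1072, Δλ = +1.0551, Δψ = +0.2231, q = Δφ/Δψ = 0.4803 → d_rh = R√(Δφ²+q²Δλ²) = 3298.8 km
Excess = (3298.8 − 3179.7) / 3179.7 = 119.1 / 3179.7 = 3.746% ≈ 3.7%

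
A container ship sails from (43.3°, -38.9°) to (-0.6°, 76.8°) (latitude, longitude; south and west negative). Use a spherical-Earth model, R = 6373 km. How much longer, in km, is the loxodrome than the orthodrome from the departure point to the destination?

Great circle: cos σ = sin φ₁ sin φ₂ + cos φ₁ cos φ₂ cos Δλ,  σ = 1.8995 rad → d_gc = 12105.2 km
Rhumb line: Δψ = -0.8505, q = Δφ/Δψ = 0.9009, d_rh = R√(Δφ²+q²Δλ²) = 12580.2 km
Excess = 12580.2 − 12105.2 = 475.0 ≈ 475 km

475 km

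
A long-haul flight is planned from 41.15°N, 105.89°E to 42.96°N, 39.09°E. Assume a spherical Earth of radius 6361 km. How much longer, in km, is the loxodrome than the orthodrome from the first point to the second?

Great circle: cos σ = sin φ₁ sin φ₂ + cos φ₁ cos φ₂ cos Δλ,  σ = 0.8426 rad → d_gc = 5359.8 km
Rhumb line: Δψ = +0.0426, q = Δφ/Δψ = 0.7424, d_rh = R√(Δφ²+q²Δλ²) = 5509.6 km
Excess = 5509.6 − 5359.8 = 149.8 ≈ 150 km

150 km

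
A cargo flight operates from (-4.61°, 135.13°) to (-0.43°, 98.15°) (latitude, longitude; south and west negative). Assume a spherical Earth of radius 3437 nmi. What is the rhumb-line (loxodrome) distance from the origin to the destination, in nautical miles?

2230 nmi

Δψ = ln[tan(π/4+φ₂/2)/tan(π/4+φ₁/2)] = +0.0730;  Δφ = +0.0730 rad,  Δλ = -0.6454 rad
q = Δφ/Δψ = 0.9988
d = R·√(Δφ² + q²Δλ²) = 3437·0.64877 = 2230 nmi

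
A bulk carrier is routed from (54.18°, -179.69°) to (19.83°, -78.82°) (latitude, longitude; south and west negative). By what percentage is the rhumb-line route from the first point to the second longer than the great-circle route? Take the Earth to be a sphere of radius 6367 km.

Great circle: σ = 1.3987 rad → d_gc = Rσ = 8905.5 km
Rhumb: Δφ = -0.5995, Δλ = +1.7605, Δψ = -0.7763, q = Δφ/Δψ = 0.7723 → d_rh = R√(Δφ²+q²Δλ²) = 9460.7 km
Excess = (9460.7 − 8905.5) / 8905.5 = 555.2 / 8905.5 = 6.23% ≈ 6.2%

6.2%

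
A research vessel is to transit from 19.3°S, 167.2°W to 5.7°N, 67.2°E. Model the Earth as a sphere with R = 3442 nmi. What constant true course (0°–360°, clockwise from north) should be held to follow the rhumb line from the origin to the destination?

281.4°

Meridional parts: M(φ₁)=-0.3434, M(φ₂)=+0.0996 → ΔM = +0.4431;  Δλ = -2.1921 rad
tan C = Δλ / ΔM = -4.9478 → C = 281.43°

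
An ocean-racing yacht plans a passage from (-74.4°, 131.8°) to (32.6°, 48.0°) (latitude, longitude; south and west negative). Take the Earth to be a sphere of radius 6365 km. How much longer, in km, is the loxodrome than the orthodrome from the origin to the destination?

360 km

Great circle: cos σ = sin φ₁ sin φ₂ + cos φ₁ cos φ₂ cos Δλ,  σ = 2.0880 rad → d_gc = 13290.2 km
Rhumb line: Δψ = +2.5903, q = Δφ/Δψ = 0.7210, d_rh = R√(Δφ²+q²Δλ²) = 13650.6 km
Excess = 13650.6 − 13290.2 = 360.4 ≈ 360 km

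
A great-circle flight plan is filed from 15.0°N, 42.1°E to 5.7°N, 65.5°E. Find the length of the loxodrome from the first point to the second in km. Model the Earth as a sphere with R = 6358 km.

2752 km

Rhumb course C = atan2(Δλ, Δψ) with Δψ = ln[tan(π/4+φ₂/2)/tan(π/4+φ₁/2)] = -0.1652, Δλ = +0.4084 → C = 112.02°
d = R·|Δφ| / |cos C| = 6358·0.16232 / 0.37497 = 2752 km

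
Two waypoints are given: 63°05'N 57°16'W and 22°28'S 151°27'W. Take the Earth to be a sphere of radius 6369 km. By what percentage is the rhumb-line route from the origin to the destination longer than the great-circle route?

2.8%

Great circle: σ = 1.9512 rad → d_gc = Rσ = 12427.0 km
Rhumb: Δφ = -1.4931, Δλ = -1.6438, Δψ = -1.8326, q = Δφ/Δψ = 0.8148 → d_rh = R√(Δφ²+q²Δλ²) = 12775.0 km
Excess = (12775.0 − 12427.0) / 12427.0 = 348.0 / 12427.0 = 2.80% ≈ 2.8%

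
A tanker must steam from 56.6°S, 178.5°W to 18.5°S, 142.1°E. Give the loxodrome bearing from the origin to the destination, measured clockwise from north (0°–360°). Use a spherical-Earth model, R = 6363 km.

321.8°

Meridional parts: M(φ₁)=-1.2039, M(φ₂)=-0.3286 → ΔM = +0.8753;  Δλ = -0.6877 rad
tan C = Δλ / ΔM = -0.7856 → C = 321.85°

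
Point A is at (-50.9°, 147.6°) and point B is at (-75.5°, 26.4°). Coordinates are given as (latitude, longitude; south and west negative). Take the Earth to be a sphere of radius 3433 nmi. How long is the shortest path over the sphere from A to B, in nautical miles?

cos σ = sin φ₁ sin φ₂ + cos φ₁ cos φ₂ cos Δλ
      = sin(-50.90°)sin(-75.50°) + cos(-50.90°)cos(-75.50°)cos(-121.20°) = 0.6695
σ = 47.969° → d = Rσ = 3433·0.83723 = 2874 nmi

2874 nmi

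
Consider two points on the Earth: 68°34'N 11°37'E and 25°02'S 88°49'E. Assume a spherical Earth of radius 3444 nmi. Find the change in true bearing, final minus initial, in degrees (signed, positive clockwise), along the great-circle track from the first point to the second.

+46.8°

Initial bearing θ₁ = atan2(sin Δλ cos φ₂, cos φ₁ sin φ₂ − sin φ₁ cos φ₂ cos Δλ) = 111.13°
Final bearing θ₂ = (initial bearing from the destination back to the start) + 180° = 157.90°
Δθ = θ₂ − θ₁ = +46.8°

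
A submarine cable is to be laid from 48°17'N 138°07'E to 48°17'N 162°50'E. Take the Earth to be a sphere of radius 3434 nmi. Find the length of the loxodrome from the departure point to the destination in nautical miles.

986 nmi

Δψ = ln[tan(π/4+φ₂/2)/tan(π/4+φ₁/2)] = +0.0000;  Δφ = +0.0000 rad,  Δλ = +0.4314 rad
Δψ ≈ 0 so q = cos φ₁ = 0.6654
d = R·√(Δφ² + q²Δλ²) = 3434·0.28707 = 986 nmi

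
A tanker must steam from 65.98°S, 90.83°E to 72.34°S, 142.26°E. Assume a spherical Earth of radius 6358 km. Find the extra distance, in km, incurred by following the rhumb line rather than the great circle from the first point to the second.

62 km

Great circle: cos σ = sin φ₁ sin φ₂ + cos φ₁ cos φ₂ cos Δλ,  σ = 0.3259 rad → d_gc = 2072.354 km
Rhumb line: Δψ = -0.3144, q = Δφ/Δψ = 0.3530, d_rh = R√(Δφ²+q²Δλ²) = 2134.853 km
Excess = 2134.853 − 2072.354 = 62.499 ≈ 62 km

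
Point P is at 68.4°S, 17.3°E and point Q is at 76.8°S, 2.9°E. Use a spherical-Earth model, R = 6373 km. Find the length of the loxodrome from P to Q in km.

1046 km

Rhumb course C = atan2(Δλ, Δψ) with Δψ = ln[tan(π/4+φ₂/2)/tan(π/4+φ₁/2)] = -0.5000, Δλ = -0.2513 → C = 206.69°
d = R·|Δφ| / |cos C| = 6373·0.14661 / 0.89347 = 1046 km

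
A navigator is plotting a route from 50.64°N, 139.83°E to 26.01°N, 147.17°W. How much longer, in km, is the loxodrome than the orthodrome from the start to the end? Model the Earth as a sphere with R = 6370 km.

Great circle: cos σ = sin φ₁ sin φ₂ + cos φ₁ cos φ₂ cos Δλ,  σ = 1.0406 rad → d_gc = 6628.65 km
Rhumb line: Δψ = -0.5578, q = Δφ/Δψ = 0.7707, d_rh = R√(Δφ²+q²Δλ²) = 6828.10 km
Excess = 6828.10 − 6628.65 = 199.45 ≈ 199 km

199 km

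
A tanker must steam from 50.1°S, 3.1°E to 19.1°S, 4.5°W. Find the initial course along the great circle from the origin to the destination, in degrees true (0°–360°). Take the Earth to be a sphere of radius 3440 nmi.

346.2°

N = sin Δλ·cos φ₂ = -0.1250;  D = cos φ₁ sin φ₂ − sin φ₁ cos φ₂ cos Δλ = +0.5087
initial course = atan2(N, D) = 346.20°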